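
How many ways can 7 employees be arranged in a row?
5,040

Solution: Arrangements of 7 distinct objects: 7! = 5,040.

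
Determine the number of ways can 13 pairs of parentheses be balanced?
742,900

Solution: Using the Catalan number formula: C_n = C(2n, n) / (n+1)
C_13 = C(26, 13) / (13+1)
     = 10400600 / 14
     = 742,900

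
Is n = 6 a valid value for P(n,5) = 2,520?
No

Explanation: P(6,5) = 6·5·4·3·2 = 720, which does not equal 2,520.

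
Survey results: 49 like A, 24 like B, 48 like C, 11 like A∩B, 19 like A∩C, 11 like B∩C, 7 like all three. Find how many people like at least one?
87

Reasoning: |A∪B∪C| = 49+24+48-11-19-11+7 = 87.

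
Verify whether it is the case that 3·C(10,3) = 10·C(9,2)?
True
Absorption identity k·C(n,k) = n·C(n-1,k-1). LHS = 3·120 = 360; RHS = 10·36 = 360.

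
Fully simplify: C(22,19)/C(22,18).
4/19

C(n,k+1)/C(n,k) = (n−k)/(k+1). Here (22−18)/(18+1) = 4/19 = 4/19.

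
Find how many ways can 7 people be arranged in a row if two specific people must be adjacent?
1,440

Reasoning: Treat pair as unit: (7-1)! arrangements × 2 internal orders = 1,440.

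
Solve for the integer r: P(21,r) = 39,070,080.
6
P(21,r) = 21·20·…·(21−r+1), a product of r factors. Multiplying down from 21: 21 = 21; 21·20 = 420; 21·20·19 = 7,980; 21·20·19·18 = 143,640; 21·20·19·18·17 = 2,441,880; 21·20·19·18·17·16 = 39,070,080 ✓ (6 factors). So r = 6.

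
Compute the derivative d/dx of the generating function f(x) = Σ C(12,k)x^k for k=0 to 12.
Σ k·C(12,k)x^(k-1) for k=1 to 12

Reasoning: Term-by-term differentiation gives Σ k·C(12,k)x^{k-1} for k=1 to 12.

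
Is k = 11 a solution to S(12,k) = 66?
Yes

Working:
S(12,11) = 11·S(11,11) + S(11,10) = 11·1 + 55 = 66, which equals 66.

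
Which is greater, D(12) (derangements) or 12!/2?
D(12) = (12-1)·[D(11) + D(10)] = 11·[14,684,570 + 1,334,961] = 176,214,841; 12!/2 = 479,001,600/2 = 239,500,800.

Answer: 12!/2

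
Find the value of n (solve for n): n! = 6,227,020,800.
n! is strictly increasing. 11! = 39,916,800, 12! = 479,001,600, 13! = 6,227,020,800 ✓. So n = 13.
Final answer: 13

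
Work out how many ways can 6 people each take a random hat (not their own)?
265
Using D(n) = (n-1)[D(n-1) + D(n-2)]:
D(6) = (6-1) × [D(5) + D(4)]
      = 5 × [44 + 9]
      = 5 × 53
      = 265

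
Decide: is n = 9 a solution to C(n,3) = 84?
Yes
C(9,3) = 9·8·7/3! = 504/6 = 84, which equals 84.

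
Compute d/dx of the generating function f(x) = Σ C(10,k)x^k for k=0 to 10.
Σ k·C(10,k)x^(k-1) for k=1 to 10
Term-by-term differentiation gives Σ k·C(10,k)x^{k-1} for k=1 to 10.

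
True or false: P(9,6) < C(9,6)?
False

Reasoning: P(9,6) = 60,480 and C(9,6) = 84; P(n,r) = r! × C(n,r) so P > C whenever r ≥ 2.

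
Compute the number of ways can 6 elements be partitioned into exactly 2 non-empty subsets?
31
This equals S(6,2), the Stirling number of the 2nd kind.
Using the Stirling recurrence: S(n,k) = k·S(n-1,k) + S(n-1,k-1)
S(6,2) = 2·S(5,2) + S(5,1)
         = 2·15 + 1
         = 30 + 1
         = 31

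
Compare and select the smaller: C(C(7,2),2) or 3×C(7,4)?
3×C(7,4)

Solution: C(C(7,2),2)=210, 3×C(7,4)=105.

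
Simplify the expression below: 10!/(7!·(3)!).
120

Reasoning: This is C(10,7) = 120.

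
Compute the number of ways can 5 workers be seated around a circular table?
24

Explanation: Circular arrangements: (5-1)! = 24.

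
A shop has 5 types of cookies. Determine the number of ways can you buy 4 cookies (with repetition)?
Stars and bars: C(4+5-1, 4) = C(8, 4) = 70.
Final answer: 70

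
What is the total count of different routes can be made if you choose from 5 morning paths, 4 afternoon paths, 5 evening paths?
100

Explanation: By the multiplication principle: 5 × 4 × 5 = 100.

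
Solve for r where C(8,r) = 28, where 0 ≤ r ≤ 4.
2
C(8,r) is increasing for 0 ≤ r ≤ 4. Stepping up (C(8,r+1) = C(8,r)·(8−r)/(r+1)): C(8,1) = 8, C(8,2) = 28 ✓. So r = 2.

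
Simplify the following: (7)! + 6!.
(7)! + 6! = (7)·6! + 6! = (7+1)·6! = 8·6! = 5,760.

Answer: 5,760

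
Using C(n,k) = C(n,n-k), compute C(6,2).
15

C(6,2) = C(6,4) = 15.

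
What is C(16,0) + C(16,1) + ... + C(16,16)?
65,536

Explanation: Sum of binomial coefficients = 2^16 = 65,536.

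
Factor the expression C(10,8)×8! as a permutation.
P(10,8)
C(10,8)×8! = [10!/(8!(2)!)]×8! = 10!/(2)! = P(10,8) = 1,814,400.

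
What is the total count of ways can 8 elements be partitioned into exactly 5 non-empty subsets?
1,050

Working:
This equals S(8,5), the Stirling number of the 2nd kind.
Using the Stirling recurrence: S(n,k) = k·S(n-1,k) + S(n-1,k-1)
S(8,5) = 5·S(7,5) + S(7,4)
         = 5·140 + 350
         = 700 + 350
         = 1,050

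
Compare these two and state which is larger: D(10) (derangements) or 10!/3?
D(10) = (10-1)·[D(9) + D(8)] = 9·[133,496 + 14,833] = 1,334,961; 10!/3 = 3,628,800/3 = 1,209,600.

Answer: D(10)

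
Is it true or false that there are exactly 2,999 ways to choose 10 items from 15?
False

Reasoning: C(15,10) = 3,003 ≠ 2999.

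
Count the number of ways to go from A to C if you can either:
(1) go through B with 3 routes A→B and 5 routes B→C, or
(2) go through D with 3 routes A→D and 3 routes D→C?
24

Solution: Route via B: 3×5=15. Route via D: 3×3=9. Total: 24.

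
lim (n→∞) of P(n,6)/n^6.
1

Explanation: P(n,6) = n(n-1)···(n-5) ≈ n^6 for large n. Limit = 1.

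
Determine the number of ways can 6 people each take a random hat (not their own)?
265

Working:
Using D(n) = (n-1)[D(n-1) + D(n-2)]:
D(6) = (6-1) × [D(5) + D(4)]
      = 5 × [44 + 9]
      = 5 × 53
      = 265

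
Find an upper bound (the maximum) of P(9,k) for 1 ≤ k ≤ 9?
362,880

Reasoning: P(9,k) increases in k, so maximum at k = 9: 9! = 362,880.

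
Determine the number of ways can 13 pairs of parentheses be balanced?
742,900

Using the Catalan number formula: C_n = C(2n, n) / (n+1)
C_13 = C(26, 13) / (13+1)
     = 10400600 / 14
     = 742,900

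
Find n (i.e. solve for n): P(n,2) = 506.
23

P(n,2) = n(n−1) is increasing in n; n(n−1) ≈ (n−0.5)^2 = 506 gives n ≈ 23.0. Check: P(21,2) = 420, P(22,2) = 462, P(23,2) = 506 ✓. So n = 23.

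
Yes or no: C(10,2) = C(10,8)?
Yes

Working:
Symmetry C(n,k) = C(n,n-k): C(10,2) = 45 and C(10,8) = 45. Both sides agree, so the statement holds.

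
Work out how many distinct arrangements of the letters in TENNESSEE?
Word has 9 letters (T=1, E=4, N=2, S=2). Arrangements: 9!/Π(k!) = 3,780.

Answer: 3,780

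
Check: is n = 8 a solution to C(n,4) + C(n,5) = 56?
C(8,4) + C(8,5) = 70 + 56 = 126, which does not equal 56.

Answer: No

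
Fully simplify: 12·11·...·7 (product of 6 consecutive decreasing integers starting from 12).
This is P(12,6) = 12!/(6)! = 665,280.
Final answer: 665,280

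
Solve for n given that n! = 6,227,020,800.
13

n! is strictly increasing. 11! = 39,916,800, 12! = 479,001,600, 13! = 6,227,020,800 ✓. So n = 13.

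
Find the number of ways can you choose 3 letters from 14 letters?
C(14,3) = 14! / (3! × (14-3)!)
         = 14! / (3! × 11!)
         = 364
Final answer: 364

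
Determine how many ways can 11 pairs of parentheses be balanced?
58,786

Working:
Using the Catalan number formula: C_n = C(2n, n) / (n+1)
C_11 = C(22, 11) / (11+1)
     = 705432 / 12
     = 58,786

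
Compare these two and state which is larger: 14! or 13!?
14!=87,178,291,200, 13!=6,227,020,800. 14! > 13!.
Final answer: 14!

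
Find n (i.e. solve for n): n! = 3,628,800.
n! is strictly increasing. 8! = 40,320, 9! = 362,880, 10! = 3,628,800 ✓. So n = 10.

Answer: 10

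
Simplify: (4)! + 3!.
30

Working:
(4)! + 3! = (4)·3! + 3! = (4+1)·3! = 5·3! = 30.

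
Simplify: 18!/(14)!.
This equals 18×17×...×15 = 73,440.
Final answer: 73,440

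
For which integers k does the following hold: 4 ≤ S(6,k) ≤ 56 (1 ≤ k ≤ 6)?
2, 5
S(6,1)=1; S(6,2)=31; S(6,3)=90; S(6,4)=65; S(6,5)=15; S(6,6)=1. So valid k = 2, 5.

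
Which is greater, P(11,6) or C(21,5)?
P(11,6)

Solution: P(11,6)=332,640, C(21,5)=20,349.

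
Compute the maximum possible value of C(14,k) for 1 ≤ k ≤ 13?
C(14,k) is maximised at the centre of the row: C(14,7) = 3,432.

Answer: 3,432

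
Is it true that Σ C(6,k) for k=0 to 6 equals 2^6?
Binomial theorem: Σ C(6,k) = (1+1)^6 = 2^6 = 64; RHS 2^6 = 64.
Final answer: True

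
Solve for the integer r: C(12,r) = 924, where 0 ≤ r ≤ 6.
C(12,r) is increasing for 0 ≤ r ≤ 6. Stepping up (C(12,r+1) = C(12,r)·(12−r)/(r+1)): C(12,1) = 12, C(12,2) = 66, C(12,3) = 220, C(12,4) = 495, C(12,5) = 792, C(12,6) = 924 ✓. So r = 6.
Final answer: 6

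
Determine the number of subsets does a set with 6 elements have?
64

Each element can be included or excluded: 2^6 = 64.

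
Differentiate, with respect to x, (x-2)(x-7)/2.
(2x - 9)/2

d/dx[(x-2)(x-7)] = (x-7) + (x-2) = 2x - 9. Dividing by 2 gives (2x - 9)/2.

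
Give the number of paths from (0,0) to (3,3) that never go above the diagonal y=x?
5
Counted by the Catalan number C_3: C_3 = C(6,3)/(3+1) = 20/4 = 5.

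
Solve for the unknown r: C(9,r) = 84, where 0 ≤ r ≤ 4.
3

Solution: C(9,r) is increasing for 0 ≤ r ≤ 4. Stepping up (C(9,r+1) = C(9,r)·(9−r)/(r+1)): C(9,1) = 9, C(9,2) = 36, C(9,3) = 84 ✓. So r = 3.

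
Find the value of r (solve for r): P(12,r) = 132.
P(12,r) = 12·11·…·(12−r+1), a product of r factors. Multiplying down from 12: 12 = 12; 12·11 = 132 ✓ (2 factors). So r = 2.

Answer: 2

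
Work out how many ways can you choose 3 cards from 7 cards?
C(7,3) = 7! / (3! × (7-3)!)
         = 7! / (3! × 4!)
         = 35
Final answer: 35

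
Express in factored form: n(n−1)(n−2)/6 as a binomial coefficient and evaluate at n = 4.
n(n−1)(n−2)/6 = n!/(3!(n−3)!) = C(n,3). At n = 4: C(4,3) = 4.
Final answer: C(n,3); C(4,3) = 4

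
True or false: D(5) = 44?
True

Explanation: Derangements of 5 elements: D(5) = (5-1)·[D(4) + D(3)] = 4·[9 + 2] = 44.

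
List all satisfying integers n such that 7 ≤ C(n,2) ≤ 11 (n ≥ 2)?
C(4,2)=6; C(5,2)=10; C(6,2)=15. So valid n = 5.

Answer: 5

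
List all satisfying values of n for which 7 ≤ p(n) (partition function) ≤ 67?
5, 6, 7, 8, 9, 10, 11

Explanation: Tabulating p(n) via p(n) = p(n−1) + p(n−2) − p(n−5) − p(n−7) + …: p(4)=5; p(5)=7; p(6)=11; p(7)=15; p(8)=22; p(9)=30; p(10)=42; p(11)=56; p(12)=77. So valid n = 5, 6, 7, 8, 9, 10, 11.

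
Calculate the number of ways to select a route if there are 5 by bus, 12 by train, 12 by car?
29

Reasoning: By the addition principle: 5 + 12 + 12 = 29.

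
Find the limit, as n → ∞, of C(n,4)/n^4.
1/24

C(n,4) ≈ n^4/4! for large n. Limit = 1/4! = 1/24.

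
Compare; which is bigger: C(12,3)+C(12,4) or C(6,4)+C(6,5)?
C(12,3)+C(12,4)
First=715, Second=21.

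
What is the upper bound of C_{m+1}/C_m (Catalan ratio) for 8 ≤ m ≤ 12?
25/7

Explanation: C_{m+1}/C_m = 2(2m+1)/(m+2), which increases with m. Maximum at m = 12: 2·25/14 = 25/7.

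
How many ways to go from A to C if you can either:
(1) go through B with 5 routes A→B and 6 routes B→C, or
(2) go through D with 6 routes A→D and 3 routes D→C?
48

Working:
Route via B: 5×6=30. Route via D: 6×3=18. Total: 48.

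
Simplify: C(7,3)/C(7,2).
5/3

C(n,k+1)/C(n,k) = (n−k)/(k+1). Here (7−2)/(2+1) = 5/3 = 5/3.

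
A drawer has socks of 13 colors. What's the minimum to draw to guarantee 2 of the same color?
14

Working:
Worst case: 1 of each = 13. One more: 14.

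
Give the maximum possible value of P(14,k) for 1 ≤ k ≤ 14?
87,178,291,200

Explanation: P(14,k) increases in k, so maximum at k = 14: 14! = 87,178,291,200.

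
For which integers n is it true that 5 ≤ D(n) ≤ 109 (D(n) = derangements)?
4, 5

Working:
Using D(n) = (n−1)[D(n−1) + D(n−2)] with D(1)=0, D(2)=1: D(3)=2; D(4)=9; D(5)=44; D(6)=265. So valid n = 4, 5.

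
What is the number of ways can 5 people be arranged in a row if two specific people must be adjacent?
48

Treat pair as unit: (5-1)! arrangements × 2 internal orders = 48.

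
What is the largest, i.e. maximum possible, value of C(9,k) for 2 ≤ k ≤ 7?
126

C(9,k) is maximised at the centre of the row: C(9,4) = 126.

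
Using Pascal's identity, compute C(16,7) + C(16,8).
24,310
C(16,7) + C(16,8) = C(17,8) = 24,310.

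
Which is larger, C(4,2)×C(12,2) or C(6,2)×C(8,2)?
C(4,2)×C(12,2)=396, C(6,2)×C(8,2)=420.
Final answer: C(6,2)×C(8,2)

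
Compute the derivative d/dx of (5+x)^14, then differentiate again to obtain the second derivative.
182(5+x)^12
First derivative: 14(5+x)^{13}. Second derivative: 14·13·(5+x)^{12} = 182(5+x)^{12}.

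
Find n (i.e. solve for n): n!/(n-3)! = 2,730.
n!/(n-3)! = n×(n-1)×(n-2), a product of 3 consecutive integers ≈ (n−1)^3. 2,730^(1/3) + 1 ≈ 15.0; check n = 15: 15×14×13 = 2,730 ✓. So n = 15.

Answer: 15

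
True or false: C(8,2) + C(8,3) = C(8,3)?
False

Pascal's identity gives C(9,3) = 84, whereas C(8,3) = 56.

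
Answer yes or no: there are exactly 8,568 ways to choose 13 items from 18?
Yes
C(18,13) = 8,568.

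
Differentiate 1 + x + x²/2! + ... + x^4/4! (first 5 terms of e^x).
1 + x + x²/2! + ... + x^3/3!

Working:
Differentiating term by term gives the first 4 terms of e^x.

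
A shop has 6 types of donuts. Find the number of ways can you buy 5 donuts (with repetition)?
252

Explanation: Stars and bars: C(5+6-1, 5) = C(10, 5) = 252.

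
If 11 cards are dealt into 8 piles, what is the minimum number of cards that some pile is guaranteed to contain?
2

Reasoning: Pigeonhole: ⌈11/8⌉ = 2.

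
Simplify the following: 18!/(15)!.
4,896

Working:
This equals 18×17×16 = 4,896.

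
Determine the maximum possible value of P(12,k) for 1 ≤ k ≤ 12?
479,001,600
P(12,k) increases in k, so maximum at k = 12: 12! = 479,001,600.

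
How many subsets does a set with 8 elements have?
256
Each element can be included or excluded: 2^8 = 256.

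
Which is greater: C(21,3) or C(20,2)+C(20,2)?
C(21,3)=1,330; C(20,2)+C(20,2)=190+190=380.

Answer: C(21,3)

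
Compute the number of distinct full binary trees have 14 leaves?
742,900

Explanation: Using the Catalan number formula: C_n = C(2n, n) / (n+1)
C_13 = C(26, 13) / (13+1)
     = 10400600 / 14
     = 742,900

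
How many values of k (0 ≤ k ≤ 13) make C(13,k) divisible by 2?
6

Working:
Checking C(13,k) mod 2 for k = 0..13: divisible at k = 2, 3, 6, 7, 10, 11. That's 6 values.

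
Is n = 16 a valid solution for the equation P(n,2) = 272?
No

Solution: P(16,2) = 16·15 = 240, which does not equal 272.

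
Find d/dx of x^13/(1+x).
(13x^12(1+x) - x^13)/(1+x)²

Reasoning: Quotient rule: [13x^{12}(1+x) - x^13]/(1+x)².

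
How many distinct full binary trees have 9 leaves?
Using the Catalan number formula: C_n = C(2n, n) / (n+1)
C_8 = C(16, 8) / (8+1)
     = 12870 / 9
     = 1,430
Final answer: 1,430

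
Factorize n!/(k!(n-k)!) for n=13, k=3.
This is the binomial coefficient C(13,3) = 286.

Answer: C(13,3) = 286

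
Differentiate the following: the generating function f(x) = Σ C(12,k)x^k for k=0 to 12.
Σ k·C(12,k)x^(k-1) for k=1 to 12

Term-by-term differentiation gives Σ k·C(12,k)x^{k-1} for k=1 to 12.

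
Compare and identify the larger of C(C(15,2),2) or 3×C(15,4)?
C(C(15,2),2)

Working:
C(C(15,2),2)=5,460, 3×C(15,4)=4,095.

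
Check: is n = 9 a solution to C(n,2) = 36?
Yes

Explanation: C(9,2) = 9·8/2! = 72/2 = 36, which equals 36.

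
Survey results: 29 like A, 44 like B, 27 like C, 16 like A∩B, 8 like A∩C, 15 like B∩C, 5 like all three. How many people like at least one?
|A∪B∪C| = 29+44+27-16-8-15+5 = 66.
Final answer: 66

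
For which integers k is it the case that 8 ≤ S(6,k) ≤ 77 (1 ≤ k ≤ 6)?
2, 4, 5

Working:
S(6,1)=1; S(6,2)=31; S(6,3)=90; S(6,4)=65; S(6,5)=15; S(6,6)=1. So valid k = 2, 4, 5.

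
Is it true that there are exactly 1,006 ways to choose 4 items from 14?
False

Explanation: C(14,4) = 1,001 ≠ 1006.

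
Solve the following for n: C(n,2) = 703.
38
C(n,2) = n(n−1)/2! is increasing in n, and n(n−1) = 2!·703 = 1,406 ≈ (n−0.5)^2 gives n ≈ 38.0. Check: C(36,2) = 630, C(37,2) = 666, C(38,2) = 703 ✓. So n = 38.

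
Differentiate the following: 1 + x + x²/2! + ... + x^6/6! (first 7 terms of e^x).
1 + x + x²/2! + ... + x^5/5!

Solution: Differentiating term by term gives the first 6 terms of e^x.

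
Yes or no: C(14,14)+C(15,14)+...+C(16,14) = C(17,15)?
Yes

Solution: Hockey stick identity gives Σ = C(17,15) = 136; RHS C(17,15) = 136.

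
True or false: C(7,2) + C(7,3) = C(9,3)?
False

Pascal's identity gives C(8,3) = 56, whereas C(9,3) = 84.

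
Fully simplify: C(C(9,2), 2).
630

Explanation: C(9,2) = 36, then C(36, 2) = 630.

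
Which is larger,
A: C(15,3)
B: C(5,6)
A

Working:
A=C(15,3)=455, B=C(5,6)=0.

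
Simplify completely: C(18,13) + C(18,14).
11,628

Explanation: By Pascal's identity: C(19,14) = 11,628.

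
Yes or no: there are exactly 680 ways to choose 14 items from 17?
Yes

Working:
C(17,14) = 680.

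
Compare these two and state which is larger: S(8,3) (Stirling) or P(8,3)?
S(8,3) = 3·S(7,3) + S(7,2) = 3·301 + 63 = 966; P(8,3) = 336.

Answer: S(8,3)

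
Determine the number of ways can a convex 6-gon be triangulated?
14

Using the Catalan number formula: C_n = C(2n, n) / (n+1)
C_4 = C(8, 4) / (4+1)
     = 70 / 5
     = 14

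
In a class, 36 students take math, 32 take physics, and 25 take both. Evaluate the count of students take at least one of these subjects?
43
|A∪B| = |A|+|B|-|A∩B| = 36+32-25 = 43.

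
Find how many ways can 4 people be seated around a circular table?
Circular arrangements: (4-1)! = 6.
Final answer: 6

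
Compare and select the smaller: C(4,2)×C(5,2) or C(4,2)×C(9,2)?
C(4,2)×C(5,2)=60, C(4,2)×C(9,2)=216.

Answer: C(4,2)×C(5,2)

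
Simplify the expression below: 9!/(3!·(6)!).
84

Working:
This is C(9,3) = 84.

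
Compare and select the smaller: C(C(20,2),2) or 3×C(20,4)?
3×C(20,4)

C(C(20,2),2)=17,955, 3×C(20,4)=14,535.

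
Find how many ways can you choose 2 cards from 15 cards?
105

Solution: C(15,2) = 15! / (2! × (15-2)!)
         = 15! / (2! × 13!)
         = 105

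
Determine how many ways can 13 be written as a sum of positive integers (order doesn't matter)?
101

Explanation: Pentagonal recurrence p(n) = p(n−1) + p(n−2) − p(n−5) − p(n−7) + …: p(13) = p(12) + p(11) − p(8) − p(6) + p(1) = 77 + 56 − 22 − 11 + 1 = 101.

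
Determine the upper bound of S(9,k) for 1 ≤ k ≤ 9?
7,770
Row S(9,k) for k = 1..9 (via S(n,k) = k·S(n−1,k) + S(n−1,k−1)): 1, 255, 3,025, 7,770, 6,951, 2,646, 462, 36, 1. The row is unimodal; maximum at k = 4: 7,770.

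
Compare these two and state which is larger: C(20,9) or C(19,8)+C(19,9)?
Equal
By Pascal's identity: C(20,9) = C(19,8)+C(19,9) = 167,960. Equal.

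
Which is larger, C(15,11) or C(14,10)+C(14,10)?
C(15,11)=1,365; C(14,10)+C(14,10)=1,001+1,001=2,002.

Answer: C(14,10)+C(14,10)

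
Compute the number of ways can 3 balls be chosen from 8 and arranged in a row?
P(8,3) = 8!/(8-3)! = 336.

Answer: 336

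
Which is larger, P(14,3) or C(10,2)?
P(14,3)

Explanation: P(14,3)=2,184, C(10,2)=45.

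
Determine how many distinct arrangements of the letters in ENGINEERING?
277,200
Word has 11 letters (E=3, N=3, G=2, I=2, R=1). Arrangements: 11!/Π(k!) = 277,200.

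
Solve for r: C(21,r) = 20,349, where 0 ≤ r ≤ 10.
C(21,r) is increasing for 0 ≤ r ≤ 10. Stepping up (C(21,r+1) = C(21,r)·(21−r)/(r+1)): C(21,1) = 21, C(21,2) = 210, C(21,3) = 1,330, C(21,4) = 5,985, C(21,5) = 20,349 ✓. So r = 5.

Answer: 5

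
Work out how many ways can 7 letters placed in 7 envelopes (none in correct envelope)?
Using D(n) = (n-1)[D(n-1) + D(n-2)]:
D(7) = (7-1) × [D(6) + D(5)]
      = 6 × [265 + 44]
      = 6 × 309
      = 1,854

Answer: 1,854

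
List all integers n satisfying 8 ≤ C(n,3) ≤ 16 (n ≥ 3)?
C(4,3)=4; C(5,3)=10; C(6,3)=20. So valid n = 5.

Answer: 5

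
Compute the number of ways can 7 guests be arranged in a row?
5,040

Solution: Arrangements of 7 distinct objects: 7! = 5,040.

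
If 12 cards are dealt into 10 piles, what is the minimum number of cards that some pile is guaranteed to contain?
2

Explanation: Pigeonhole: ⌈12/10⌉ = 2.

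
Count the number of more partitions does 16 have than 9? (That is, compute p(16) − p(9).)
Pentagonal recurrence p(n) = p(n−1) + p(n−2) − p(n−5) − p(n−7) + …: p(16) = p(15) + p(14) − p(11) − p(9) + p(4) + p(1) = 176 + 135 − 56 − 30 + 5 + 1 = 231.
p(9) = p(8) + p(7) − p(4) − p(2) = 22 + 15 − 5 − 2 = 30.
Difference = 231 − 30 = 201.
Final answer: 201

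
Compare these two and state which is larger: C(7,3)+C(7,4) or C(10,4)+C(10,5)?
First=70, Second=462.

Answer: C(10,4)+C(10,5)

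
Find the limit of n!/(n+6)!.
n!/(n+6)! = 1/[(n+1)(n+2)···(n+6)] → 0 as n → ∞.
Final answer: 0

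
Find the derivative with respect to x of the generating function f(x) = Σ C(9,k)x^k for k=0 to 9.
Term-by-term differentiation gives Σ k·C(9,k)x^{k-1} for k=1 to 9.
Final answer: Σ k·C(9,k)x^(k-1) for k=1 to 9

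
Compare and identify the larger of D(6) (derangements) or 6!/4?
D(6)

D(6) = (6-1)·[D(5) + D(4)] = 5·[44 + 9] = 265; 6!/4 = 720/4 = 180.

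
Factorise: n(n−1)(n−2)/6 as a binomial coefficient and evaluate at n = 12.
C(n,3); C(12,3) = 220
n(n−1)(n−2)/6 = n!/(3!(n−3)!) = C(n,3). At n = 12: C(12,3) = 220.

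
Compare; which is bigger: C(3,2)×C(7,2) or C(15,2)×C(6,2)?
C(3,2)×C(7,2)=63, C(15,2)×C(6,2)=1,575.
Final answer: C(15,2)×C(6,2)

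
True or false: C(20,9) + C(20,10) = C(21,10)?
True
Pascal's identity C(n,k) + C(n,k+1) = C(n+1,k+1): 167,960 + 184,756 = 352,716 = C(21,10).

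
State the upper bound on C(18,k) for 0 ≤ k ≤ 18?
Maximum at k = 9: C(18,9) = 48,620.

Answer: 48,620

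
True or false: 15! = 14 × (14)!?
False
15! = 15 × 14! = 1,307,674,368,000, but 14 × 14! = 1,220,496,076,800.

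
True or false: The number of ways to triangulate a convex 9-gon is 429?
True

Reasoning: Triangulations of a convex 9-gon are counted by the Catalan number C_7: C_7 = C(14,7)/(7+1) = 3,432/8 = 429.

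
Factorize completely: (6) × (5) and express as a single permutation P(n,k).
Product of 2 consecutive descending integers starting at 6: P(6,2) = 6!/4! = 30.

Answer: P(6,2) = 6!/(4)!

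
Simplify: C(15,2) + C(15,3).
560
By Pascal's identity: C(16,3) = 560.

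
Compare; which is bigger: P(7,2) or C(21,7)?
C(21,7)

P(7,2)=42, C(21,7)=116,280.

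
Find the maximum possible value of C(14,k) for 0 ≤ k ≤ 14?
3,432

Solution: Maximum at k = 7: C(14,7) = 3,432.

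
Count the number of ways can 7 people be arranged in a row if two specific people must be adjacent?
1,440

Treat pair as unit: (7-1)! arrangements × 2 internal orders = 1,440.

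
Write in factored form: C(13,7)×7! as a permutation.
C(13,7)×7! = [13!/(7!(6)!)]×7! = 13!/(6)! = P(13,7) = 8,648,640.
Final answer: P(13,7)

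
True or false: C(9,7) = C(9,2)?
True

Symmetry C(n,k) = C(n,n-k): C(9,7) = 36 and C(9,2) = 36. Both sides agree, so the statement holds.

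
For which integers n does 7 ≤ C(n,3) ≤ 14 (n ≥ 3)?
5

C(4,3)=4; C(5,3)=10; C(6,3)=20. So valid n = 5.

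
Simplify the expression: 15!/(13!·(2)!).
105
This is C(15,13) = 105.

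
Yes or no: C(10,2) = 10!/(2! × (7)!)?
The correct denominator is 2!×8!, giving C(10,2) = 45; the stated RHS is 10!/(2!×7!) = 360 ≠ 45, so the statement does not hold.
Final answer: No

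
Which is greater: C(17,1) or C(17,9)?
C(17,1)=17, C(17,9)=24,310.

Answer: C(17,9)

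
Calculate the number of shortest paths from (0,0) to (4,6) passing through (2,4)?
90

Solution: To (2,4): C(6,2)=15. From there: C(4,2)=6. Total: 90.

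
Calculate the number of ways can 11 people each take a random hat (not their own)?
14,684,570

Reasoning: Using D(n) = (n-1)[D(n-1) + D(n-2)]:
D(11) = (11-1) × [D(10) + D(9)]
      = 10 × [1334961 + 133496]
      = 10 × 1468457
      = 14,684,570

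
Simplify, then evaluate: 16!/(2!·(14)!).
120

Reasoning: This is C(16,2) = 120.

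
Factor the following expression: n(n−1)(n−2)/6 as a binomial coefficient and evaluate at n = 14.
C(n,3); C(14,3) = 364

Explanation: n(n−1)(n−2)/6 = n!/(3!(n−3)!) = C(n,3). At n = 14: C(14,3) = 364.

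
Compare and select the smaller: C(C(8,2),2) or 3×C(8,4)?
3×C(8,4)

Solution: C(C(8,2),2)=378, 3×C(8,4)=210.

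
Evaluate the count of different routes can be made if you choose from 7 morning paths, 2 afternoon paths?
14

Working:
By the multiplication principle: 7 × 2 = 14.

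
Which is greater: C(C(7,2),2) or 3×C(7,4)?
C(C(7,2),2)

Solution: C(C(7,2),2)=210, 3×C(7,4)=105.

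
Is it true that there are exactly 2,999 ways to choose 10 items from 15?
False

Working:
C(15,10) = 3,003 ≠ 2999.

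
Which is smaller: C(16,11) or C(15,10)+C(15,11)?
Equal

Solution: By Pascal's identity: C(16,11) = C(15,10)+C(15,11) = 4,368. Equal.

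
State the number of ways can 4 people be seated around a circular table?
6

Circular arrangements: (4-1)! = 6.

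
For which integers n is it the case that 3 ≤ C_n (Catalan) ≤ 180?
3, 4, 5, 6

Explanation: C_2=2; C_3=5; C_4=14; C_5=42; C_6=132; C_7=429. So valid n = 3, 4, 5, 6.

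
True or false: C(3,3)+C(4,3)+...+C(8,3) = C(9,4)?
True

Reasoning: Hockey stick identity gives Σ = C(9,4) = 126; RHS C(9,4) = 126.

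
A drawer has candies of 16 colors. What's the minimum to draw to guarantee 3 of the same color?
Worst case: 2 of each = 32. One more: 33.

Answer: 33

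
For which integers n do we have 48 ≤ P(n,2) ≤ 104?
8, 9, 10

Solution: P(7,2)=42; P(8,2)=56; P(9,2)=72; P(10,2)=90; P(11,2)=110. So valid n = 8, 9, 10.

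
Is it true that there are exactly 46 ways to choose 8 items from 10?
False
C(10,8) = 45 ≠ 46.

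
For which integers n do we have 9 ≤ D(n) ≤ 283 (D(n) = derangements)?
4, 5, 6
Using D(n) = (n−1)[D(n−1) + D(n−2)] with D(1)=0, D(2)=1: D(3)=2; D(4)=9; D(5)=44; D(6)=265; D(7)=1,854. So valid n = 4, 5, 6.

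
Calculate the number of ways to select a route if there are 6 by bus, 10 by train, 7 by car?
23

By the addition principle: 6 + 10 + 7 = 23.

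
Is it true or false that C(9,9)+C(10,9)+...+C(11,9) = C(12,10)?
True
Hockey stick identity gives Σ = C(12,10) = 66; RHS C(12,10) = 66.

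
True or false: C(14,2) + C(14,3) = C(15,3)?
Pascal's identity C(n,k) + C(n,k+1) = C(n+1,k+1): 91 + 364 = 455 = C(15,3).
Final answer: True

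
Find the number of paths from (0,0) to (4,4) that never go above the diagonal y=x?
Counted by the Catalan number C_4: C_4 = C(8,4)/(4+1) = 70/5 = 14.
Final answer: 14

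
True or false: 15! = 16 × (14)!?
False

Explanation: 15! = 15 × 14! = 1,307,674,368,000, but 16 × 14! = 1,394,852,659,200.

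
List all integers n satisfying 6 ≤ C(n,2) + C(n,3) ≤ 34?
C(3,2)+C(3,3)=4; C(4,2)+C(4,3)=10; C(5,2)+C(5,3)=20; C(6,2)+C(6,3)=35. So valid n = 4, 5.
Final answer: 4, 5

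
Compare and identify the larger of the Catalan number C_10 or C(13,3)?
C_10

Explanation: C_10 = C(20,10)/(10+1) = 184,756/11 = 16,796; C(13,3) = 286.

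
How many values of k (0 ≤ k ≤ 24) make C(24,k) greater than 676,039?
9
Row 24 is unimodal and symmetric about k=24/2. C(24,7)=346,104 ≤ 676,039; C(24,8)=735,471 > 676,039; by symmetry C(24,k) > 676,039 for k = 8..16. That's 16 - 8 + 1 = 9 values.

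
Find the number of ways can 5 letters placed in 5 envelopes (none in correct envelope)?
44

Reasoning: Using D(n) = (n-1)[D(n-1) + D(n-2)]:
D(5) = (5-1) × [D(4) + D(3)]
      = 4 × [9 + 2]
      = 4 × 11
      = 44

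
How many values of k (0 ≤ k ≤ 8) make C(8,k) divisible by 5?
Checking C(8,k) mod 5 for k = 0..8: divisible at k = 4. That's 1 values.

Answer: 1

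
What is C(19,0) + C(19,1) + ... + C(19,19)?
524,288

Working:
Sum of binomial coefficients = 2^19 = 524,288.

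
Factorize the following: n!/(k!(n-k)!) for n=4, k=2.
C(4,2) = 6

Explanation: This is the binomial coefficient C(4,2) = 6.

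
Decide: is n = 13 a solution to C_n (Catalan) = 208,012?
No

Explanation: C_13 = C(26,13)/(13+1) = 10,400,600/14 = 742,900, which does not equal 208,012.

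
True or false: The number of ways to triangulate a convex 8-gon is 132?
True

Triangulations of a convex 8-gon are counted by the Catalan number C_6: C_6 = C(12,6)/(6+1) = 924/7 = 132.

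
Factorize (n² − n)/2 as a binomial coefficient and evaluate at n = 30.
C(n,2); C(30,2) = 435

Solution: (n² − n)/2 = n(n−1)/2 = C(n,2). At n = 30: C(30,2) = 435.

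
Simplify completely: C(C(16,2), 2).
C(16,2) = 120, then C(120, 2) = 7,140.

Answer: 7,140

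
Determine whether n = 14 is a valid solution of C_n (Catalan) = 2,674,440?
Yes
C_14 = C(28,14)/(14+1) = 40,116,600/15 = 2,674,440, which equals 2,674,440.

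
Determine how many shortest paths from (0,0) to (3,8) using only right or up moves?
165

Choose 3 rights from 11 moves: C(11,3) = 165.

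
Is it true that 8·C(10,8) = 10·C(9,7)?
True

Explanation: Absorption identity k·C(n,k) = n·C(n-1,k-1). LHS = 8·45 = 360; RHS = 10·36 = 360.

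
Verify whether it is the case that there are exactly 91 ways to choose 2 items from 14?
True

Reasoning: C(14,2) = 91.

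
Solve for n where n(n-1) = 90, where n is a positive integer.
10

Explanation: n² − n − 90 = 0, so n = (1 ± √(1 + 4·90))/2 = (1 ± √361)/2 = (1 ± 19)/2, i.e. n = 10 or n = -9. Taking the positive root, n = 10 (check: 10×9 = 90).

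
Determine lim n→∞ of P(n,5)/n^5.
1

Working:
P(n,5) = n(n-1)···(n-4) ≈ n^5 for large n. Limit = 1.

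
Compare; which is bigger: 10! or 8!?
10!

Working:
10!=3,628,800, 8!=40,320. 10! > 8!.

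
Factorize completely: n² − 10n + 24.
Seek roots whose sum is 10 and product is 24: (4, 6). So n² − 10n + 24 = (n − 4)(n − 6).

Answer: (n − 4)(n − 6)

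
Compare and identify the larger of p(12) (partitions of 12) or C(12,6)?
C(12,6)

Reasoning: Pentagonal recurrence p(n) = p(n−1) + p(n−2) − p(n−5) − p(n−7) + …: p(12) = p(11) + p(10) − p(7) − p(5) + p(0) = 56 + 42 − 15 − 7 + 1 = 77; C(12,6) = 924.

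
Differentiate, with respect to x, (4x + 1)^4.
16(4x + 1)^3

Solution: Chain rule: 4(4x+1)^{3} × 4 = 16(4x+1)^{3}.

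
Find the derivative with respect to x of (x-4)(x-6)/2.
d/dx[(x-4)(x-6)] = (x-6) + (x-4) = 2x - 10. Dividing by 2 gives (2x - 10)/2.

Answer: (2x - 10)/2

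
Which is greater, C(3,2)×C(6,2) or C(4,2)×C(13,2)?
C(4,2)×C(13,2)

Reasoning: C(3,2)×C(6,2)=45, C(4,2)×C(13,2)=468.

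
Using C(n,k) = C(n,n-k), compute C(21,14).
116,280

Working:
C(21,14) = C(21,7) = 116,280.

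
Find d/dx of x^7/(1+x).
(7x^6(1+x) - x^7)/(1+x)²
Quotient rule: [7x^{6}(1+x) - x^7]/(1+x)².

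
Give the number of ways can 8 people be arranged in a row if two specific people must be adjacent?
10,080

Solution: Treat pair as unit: (8-1)! arrangements × 2 internal orders = 10,080.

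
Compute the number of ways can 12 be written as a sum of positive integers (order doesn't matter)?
Pentagonal recurrence p(n) = p(n−1) + p(n−2) − p(n−5) − p(n−7) + …: p(12) = p(11) + p(10) − p(7) − p(5) + p(0) = 56 + 42 − 15 − 7 + 1 = 77.

Answer: 77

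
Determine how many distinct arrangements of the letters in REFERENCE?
7,560

Solution: Word has 9 letters (R=2, E=4, F=1, N=1, C=1). Arrangements: 9!/Π(k!) = 7,560.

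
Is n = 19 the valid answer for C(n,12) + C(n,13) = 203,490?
No

Working:
C(19,12) + C(19,13) = 50,388 + 27,132 = 77,520, which does not equal 203,490.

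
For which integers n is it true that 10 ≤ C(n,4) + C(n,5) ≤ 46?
6

Working:
C(5,4)+C(5,5)=6; C(6,4)+C(6,5)=21; C(7,4)+C(7,5)=56. So valid n = 6.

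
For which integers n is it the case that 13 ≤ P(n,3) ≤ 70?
4, 5

P(3,3)=6; P(4,3)=24; P(5,3)=60; P(6,3)=120. So valid n = 4, 5.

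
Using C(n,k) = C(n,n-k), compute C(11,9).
55

Working:
C(11,9) = C(11,2) = 55.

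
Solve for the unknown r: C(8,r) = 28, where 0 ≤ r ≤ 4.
C(8,r) is increasing for 0 ≤ r ≤ 4. Stepping up (C(8,r+1) = C(8,r)·(8−r)/(r+1)): C(8,1) = 8, C(8,2) = 28 ✓. So r = 2.

Answer: 2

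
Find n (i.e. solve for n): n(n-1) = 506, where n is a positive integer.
23

Working:
n² − n − 506 = 0, so n = (1 ± √(1 + 4·506))/2 = (1 ± √2,025)/2 = (1 ± 45)/2, i.e. n = 23 or n = -22. Taking the positive root, n = 23 (check: 23×22 = 506).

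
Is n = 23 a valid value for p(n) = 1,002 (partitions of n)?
Pentagonal recurrence p(n) = p(n−1) + p(n−2) − p(n−5) − p(n−7) + …: p(23) = p(22) + p(21) − p(18) − p(16) + p(11) + p(8) − p(1) = 1,002 + 792 − 385 − 231 + 56 + 22 − 1 = 1,255, which does not equal 1,002.

Answer: No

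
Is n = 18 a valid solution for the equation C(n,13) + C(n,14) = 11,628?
C(18,13) + C(18,14) = 8,568 + 3,060 = 11,628, which equals 11,628.

Answer: Yes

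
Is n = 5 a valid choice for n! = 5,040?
No
5! = 5·4! = 5·24 = 120, which does not equal 5,040.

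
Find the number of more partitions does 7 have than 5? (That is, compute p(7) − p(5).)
Pentagonal recurrence p(n) = p(n−1) + p(n−2) − p(n−5) − p(n−7) + …: p(7) = p(6) + p(5) − p(2) − p(0) = 11 + 7 − 2 − 1 = 15.
p(5) = p(4) + p(3) − p(0) = 5 + 3 − 1 = 7.
Difference = 15 − 7 = 8.

Answer: 8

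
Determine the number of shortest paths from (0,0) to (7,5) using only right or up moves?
792

Working:
Choose 7 rights from 12 moves: C(12,7) = 792.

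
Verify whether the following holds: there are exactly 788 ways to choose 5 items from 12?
False

Working:
C(12,5) = 792 ≠ 788.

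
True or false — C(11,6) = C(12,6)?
False

Working:
LHS = C(11,6) = 462; RHS = C(12,6) = 924. 462 ≠ 924, so the statement does not hold.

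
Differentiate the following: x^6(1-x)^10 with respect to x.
6x^5(1-x)^10 - 10x^6(1-x)^9
Product rule: 6x^{5}(1-x)^{10} + x^6·(-10)(1-x)^{9}.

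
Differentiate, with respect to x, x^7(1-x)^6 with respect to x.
7x^6(1-x)^6 - 6x^7(1-x)^5

Solution: Product rule: 7x^{6}(1-x)^{6} + x^7·(-6)(1-x)^{5}.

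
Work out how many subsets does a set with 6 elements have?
64

Explanation: Each element can be included or excluded: 2^6 = 64.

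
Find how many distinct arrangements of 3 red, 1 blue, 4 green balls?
280

Working:
Multinomial: 8!/(3! × 1! × 4!) = 280.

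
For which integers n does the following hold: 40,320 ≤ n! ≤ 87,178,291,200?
8, 9, 10, 11, 12, 13, 14

Explanation: n! is strictly increasing; 8! = 40,320 and 14! = 87,178,291,200, so valid n = 8, 9, 10, 11, 12, 13, 14.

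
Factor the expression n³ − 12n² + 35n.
n(n − 5)(n − 7)
n³ − 12n² + 35n = n(n² − 12n + 35) = n(n − 5)(n − 7).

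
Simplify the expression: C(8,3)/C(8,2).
2
C(n,k+1)/C(n,k) = (n−k)/(k+1). Here (8−2)/(2+1) = 6/3 = 2.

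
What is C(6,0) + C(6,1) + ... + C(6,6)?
Sum of binomial coefficients = 2^6 = 64.
Final answer: 64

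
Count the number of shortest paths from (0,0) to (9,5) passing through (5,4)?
To (5,4): C(9,5)=126. From there: C(5,4)=5. Total: 630.

Answer: 630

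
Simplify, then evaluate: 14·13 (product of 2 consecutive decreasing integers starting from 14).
182

This is P(14,2) = 14!/(12)! = 182.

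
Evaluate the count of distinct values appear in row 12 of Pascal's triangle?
7

Reasoning: Row 12 has entries C(12,0)..C(12,12); by symmetry C(12,k)=C(12,12-k), giving 7 distinct values.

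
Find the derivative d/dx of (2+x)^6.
6(2+x)^5
Using the power rule: d/dx (2+x)^6 = 6(2+x)^{5}.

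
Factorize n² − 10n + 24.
Seek roots whose sum is 10 and product is 24: (4, 6). So n² − 10n + 24 = (n − 4)(n − 6).
Final answer: (n − 4)(n − 6)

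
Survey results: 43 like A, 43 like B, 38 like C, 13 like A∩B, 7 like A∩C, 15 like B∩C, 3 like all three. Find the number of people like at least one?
92

Working:
|A∪B∪C| = 43+43+38-13-7-15+3 = 92.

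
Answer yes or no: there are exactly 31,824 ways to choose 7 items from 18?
Yes

Working:
C(18,7) = 31,824.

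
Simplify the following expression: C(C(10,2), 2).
C(10,2) = 45, then C(45, 2) = 990.

Answer: 990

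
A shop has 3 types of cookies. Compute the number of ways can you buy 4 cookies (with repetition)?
Stars and bars: C(4+3-1, 4) = C(6, 4) = 15.

Answer: 15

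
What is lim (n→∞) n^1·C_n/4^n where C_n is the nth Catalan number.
0

C_n ~ 4^n/(n^(3/2)√π), so n^1·C_n/4^n ~ n^(1 − 3/2)/√π → 0.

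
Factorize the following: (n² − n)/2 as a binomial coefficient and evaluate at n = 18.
C(n,2); C(18,2) = 153

Explanation: (n² − n)/2 = n(n−1)/2 = C(n,2). At n = 18: C(18,2) = 153.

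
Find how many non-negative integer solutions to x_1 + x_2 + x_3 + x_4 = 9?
220
C(9+4-1, 4-1) = 220.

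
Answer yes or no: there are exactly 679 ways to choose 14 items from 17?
No
C(17,14) = 680 ≠ 679.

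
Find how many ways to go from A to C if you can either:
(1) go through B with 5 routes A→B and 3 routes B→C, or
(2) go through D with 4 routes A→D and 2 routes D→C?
23

Explanation: Route via B: 5×3=15. Route via D: 4×2=8. Total: 23.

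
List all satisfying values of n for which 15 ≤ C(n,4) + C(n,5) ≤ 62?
6, 7

Solution: C(5,4)+C(5,5)=6; C(6,4)+C(6,5)=21; C(7,4)+C(7,5)=56; C(8,4)+C(8,5)=126. So valid n = 6, 7.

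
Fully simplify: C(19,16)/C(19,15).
C(n,k+1)/C(n,k) = (n−k)/(k+1). Here (19−15)/(15+1) = 4/16 = 1/4.

Answer: 1/4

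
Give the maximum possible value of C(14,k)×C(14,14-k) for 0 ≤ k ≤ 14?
C(14,k)·C(14,14-k) = C(14,k)², maximised at the centre k = 7: C(14,7)² = 11,778,624.

Answer: 11,778,624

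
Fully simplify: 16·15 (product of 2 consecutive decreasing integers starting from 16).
240

Reasoning: This is P(16,2) = 16!/(14)! = 240.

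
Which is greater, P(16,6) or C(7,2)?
P(16,6)

P(16,6)=5,765,760, C(7,2)=21.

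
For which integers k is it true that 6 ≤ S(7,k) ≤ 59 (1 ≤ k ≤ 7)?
6

S(7,1)=1; S(7,2)=63; S(7,3)=301; S(7,4)=350; S(7,5)=140; S(7,6)=21; S(7,7)=1. So valid k = 6.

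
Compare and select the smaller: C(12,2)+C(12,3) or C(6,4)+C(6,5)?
C(6,4)+C(6,5)
First=286, Second=21.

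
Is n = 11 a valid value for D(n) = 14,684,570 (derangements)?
Yes

Reasoning: D(11) = (11-1)·[D(10) + D(9)] = 10·[1,334,961 + 133,496] = 14,684,570, which equals 14,684,570.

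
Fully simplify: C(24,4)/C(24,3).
21/4

Reasoning: C(n,k+1)/C(n,k) = (n−k)/(k+1). Here (24−3)/(3+1) = 21/4 = 21/4.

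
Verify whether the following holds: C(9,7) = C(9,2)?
True

Symmetry C(n,k) = C(n,n-k): C(9,7) = 36 and C(9,2) = 36. Both sides agree, so the statement holds.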